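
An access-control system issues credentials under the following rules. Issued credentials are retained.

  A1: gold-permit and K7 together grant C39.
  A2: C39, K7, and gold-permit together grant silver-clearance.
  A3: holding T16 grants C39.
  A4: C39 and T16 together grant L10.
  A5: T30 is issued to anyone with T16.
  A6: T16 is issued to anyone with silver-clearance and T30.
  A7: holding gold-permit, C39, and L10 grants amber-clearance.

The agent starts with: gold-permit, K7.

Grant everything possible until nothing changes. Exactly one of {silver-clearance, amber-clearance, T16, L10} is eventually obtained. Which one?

Holding gold-permit and K7 grants C39 (A1).
Holding C39, K7, and gold-permit grants silver-clearance (A2).
T16 would need silver-clearance and T30 (A6), but T30 is never granted. amber-clearance would need gold-permit, C39, and L10 (A7), but L10 is never granted. L10 would need C39 and T16 (A4), but T16 is never granted.

silver-clearance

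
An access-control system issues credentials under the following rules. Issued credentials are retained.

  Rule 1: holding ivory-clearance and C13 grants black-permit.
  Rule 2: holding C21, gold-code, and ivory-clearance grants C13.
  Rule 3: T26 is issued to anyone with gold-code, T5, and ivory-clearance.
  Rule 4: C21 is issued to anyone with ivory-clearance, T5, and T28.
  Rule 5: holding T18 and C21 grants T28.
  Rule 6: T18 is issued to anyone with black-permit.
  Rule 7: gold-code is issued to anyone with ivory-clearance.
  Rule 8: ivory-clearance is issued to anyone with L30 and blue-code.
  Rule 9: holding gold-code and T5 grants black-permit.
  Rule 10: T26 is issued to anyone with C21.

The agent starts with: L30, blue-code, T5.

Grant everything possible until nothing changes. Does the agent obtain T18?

Holding L30 and blue-code grants ivory-clearance (Rule 8).
Holding ivory-clearance grants gold-code (Rule 7).
Holding gold-code and T5 grants black-permit (Rule 9).
Holding black-permit grants T18 (Rule 6).

Yes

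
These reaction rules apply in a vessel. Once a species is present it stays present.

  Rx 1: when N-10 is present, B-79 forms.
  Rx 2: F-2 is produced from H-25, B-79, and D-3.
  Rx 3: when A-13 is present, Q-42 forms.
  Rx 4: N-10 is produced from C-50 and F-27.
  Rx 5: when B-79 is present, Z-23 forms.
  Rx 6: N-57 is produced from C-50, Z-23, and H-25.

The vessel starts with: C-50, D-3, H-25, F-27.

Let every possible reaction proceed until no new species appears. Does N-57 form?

Yes

C-50 and F-27 present → N-10 forms (Rx 4).
N-10 present → B-79 forms (Rx 1).
B-79 present → Z-23 forms (Rx 5).
C-50, Z-23, and H-25 present → N-57 forms (Rx 6).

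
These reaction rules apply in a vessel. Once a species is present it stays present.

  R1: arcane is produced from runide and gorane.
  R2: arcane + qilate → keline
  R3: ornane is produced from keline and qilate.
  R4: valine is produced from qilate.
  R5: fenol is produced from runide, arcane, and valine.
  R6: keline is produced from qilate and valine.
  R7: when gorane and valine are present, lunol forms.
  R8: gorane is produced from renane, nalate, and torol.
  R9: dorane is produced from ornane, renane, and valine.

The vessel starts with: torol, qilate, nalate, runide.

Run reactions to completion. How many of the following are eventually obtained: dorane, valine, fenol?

1

qilate present → valine forms (R4).
dorane would need ornane, renane, and valine (R9), but renane never forms.
valine: reached.
fenol would need runide, arcane, and valine (R5), but arcane never forms.
Reached: valine — 1 of the 3.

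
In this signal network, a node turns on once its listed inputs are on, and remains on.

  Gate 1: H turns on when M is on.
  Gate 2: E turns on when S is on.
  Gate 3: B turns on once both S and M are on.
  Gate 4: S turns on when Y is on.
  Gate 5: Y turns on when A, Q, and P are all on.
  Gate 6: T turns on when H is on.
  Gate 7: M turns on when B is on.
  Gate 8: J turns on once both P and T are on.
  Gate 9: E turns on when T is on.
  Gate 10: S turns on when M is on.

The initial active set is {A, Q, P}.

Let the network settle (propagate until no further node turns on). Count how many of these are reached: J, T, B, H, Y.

A, Q, and P are on, so Y turns on (Gate 5).
J would need P and T (Gate 8), but T never turns on.
T would need H (Gate 6), but H never turns on.
B would need S and M (Gate 3), but M never turns on.
H would need M (Gate 1), but M never turns on.
Y: reached.
Reached: Y — 1 of the 5.

1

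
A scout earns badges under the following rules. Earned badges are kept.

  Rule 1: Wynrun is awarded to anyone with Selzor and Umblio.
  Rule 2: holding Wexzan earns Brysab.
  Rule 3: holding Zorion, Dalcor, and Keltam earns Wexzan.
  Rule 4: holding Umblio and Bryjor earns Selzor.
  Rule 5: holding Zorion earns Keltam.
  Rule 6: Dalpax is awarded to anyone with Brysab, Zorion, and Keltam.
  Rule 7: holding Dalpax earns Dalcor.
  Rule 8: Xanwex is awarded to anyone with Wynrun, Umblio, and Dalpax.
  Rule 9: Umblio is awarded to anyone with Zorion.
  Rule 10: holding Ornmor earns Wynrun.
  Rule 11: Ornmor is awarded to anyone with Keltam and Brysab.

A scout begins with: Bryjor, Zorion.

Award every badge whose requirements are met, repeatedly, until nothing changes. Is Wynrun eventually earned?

Yes

With Zorion, Umblio is earned (Rule 9).
With Umblio and Bryjor, Selzor is earned (Rule 4).
With Selzor and Umblio, Wynrun is earned (Rule 1).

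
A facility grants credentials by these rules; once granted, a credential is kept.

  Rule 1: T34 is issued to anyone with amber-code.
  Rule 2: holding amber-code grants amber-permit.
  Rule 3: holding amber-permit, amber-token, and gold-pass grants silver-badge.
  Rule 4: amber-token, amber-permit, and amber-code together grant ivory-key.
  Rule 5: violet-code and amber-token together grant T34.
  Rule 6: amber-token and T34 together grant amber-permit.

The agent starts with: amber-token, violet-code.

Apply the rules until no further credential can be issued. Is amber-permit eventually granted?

Holding violet-code and amber-token grants T34 (Rule 5).
Holding amber-token and T34 grants amber-permit (Rule 6).

Yes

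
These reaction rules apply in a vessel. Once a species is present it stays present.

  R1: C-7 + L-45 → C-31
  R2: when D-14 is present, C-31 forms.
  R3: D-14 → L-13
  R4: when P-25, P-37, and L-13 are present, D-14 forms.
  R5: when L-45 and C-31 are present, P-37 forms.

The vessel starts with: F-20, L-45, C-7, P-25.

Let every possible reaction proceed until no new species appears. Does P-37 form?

C-7 and L-45 present → C-31 forms (R1).
L-45 and C-31 present → P-37 forms (R5).

Yes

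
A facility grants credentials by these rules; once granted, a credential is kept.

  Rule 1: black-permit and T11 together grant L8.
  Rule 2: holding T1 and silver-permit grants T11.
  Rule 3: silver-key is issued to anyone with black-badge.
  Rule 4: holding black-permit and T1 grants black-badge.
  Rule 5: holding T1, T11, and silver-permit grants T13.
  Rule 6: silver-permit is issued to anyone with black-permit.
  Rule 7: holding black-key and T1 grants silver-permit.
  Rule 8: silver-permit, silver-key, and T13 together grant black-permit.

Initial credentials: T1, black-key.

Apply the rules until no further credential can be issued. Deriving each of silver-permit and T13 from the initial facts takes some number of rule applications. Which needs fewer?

silver-permit

silver-permit: Holding black-key and T1 grants silver-permit (Rule 7). [1 rule application]
T13: Holding black-key and T1 grants silver-permit (Rule 7). Holding T1 and silver-permit grants T11 (Rule 2). Holding T1, T11, and silver-permit grants T13 (Rule 5). [3 rule applications]
silver-permit needs fewer.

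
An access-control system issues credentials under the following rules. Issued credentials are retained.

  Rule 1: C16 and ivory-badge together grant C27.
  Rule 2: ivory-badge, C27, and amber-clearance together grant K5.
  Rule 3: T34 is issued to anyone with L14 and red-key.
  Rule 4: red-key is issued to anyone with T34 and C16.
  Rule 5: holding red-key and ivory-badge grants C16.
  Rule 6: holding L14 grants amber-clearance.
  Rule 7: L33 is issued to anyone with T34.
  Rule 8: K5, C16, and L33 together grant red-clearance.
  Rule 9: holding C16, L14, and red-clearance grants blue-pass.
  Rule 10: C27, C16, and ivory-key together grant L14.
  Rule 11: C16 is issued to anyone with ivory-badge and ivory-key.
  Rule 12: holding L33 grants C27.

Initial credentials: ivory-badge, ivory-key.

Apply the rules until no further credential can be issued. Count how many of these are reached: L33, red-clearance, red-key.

L33 would need T34 (Rule 7), but T34 is never granted.
red-clearance would need K5, C16, and L33 (Rule 8), but L33 is never granted.
red-key would need T34 and C16 (Rule 4), but T34 is never granted.
None of the 3 are reached.

0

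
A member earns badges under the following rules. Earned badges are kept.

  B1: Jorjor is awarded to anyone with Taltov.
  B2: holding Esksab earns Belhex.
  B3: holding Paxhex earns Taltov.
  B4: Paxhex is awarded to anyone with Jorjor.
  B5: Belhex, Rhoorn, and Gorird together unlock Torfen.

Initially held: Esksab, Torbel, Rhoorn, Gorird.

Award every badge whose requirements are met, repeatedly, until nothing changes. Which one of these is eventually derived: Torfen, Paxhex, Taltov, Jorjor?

Torfen

With Esksab, Belhex is earned (B2).
With Belhex, Rhoorn, and Gorird, Torfen is earned (B5).
Taltov would need Paxhex (B3), but Paxhex is never earned. Paxhex would need Jorjor (B4), but Jorjor is never earned. Jorjor would need Taltov (B1), but Taltov is never earned.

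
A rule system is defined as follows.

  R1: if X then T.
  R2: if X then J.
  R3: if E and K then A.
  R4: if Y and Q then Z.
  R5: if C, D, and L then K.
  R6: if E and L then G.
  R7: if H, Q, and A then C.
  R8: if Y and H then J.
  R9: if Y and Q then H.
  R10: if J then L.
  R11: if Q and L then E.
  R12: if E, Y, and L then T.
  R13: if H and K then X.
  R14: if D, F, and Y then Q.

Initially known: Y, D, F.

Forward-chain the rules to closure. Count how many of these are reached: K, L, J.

D, F, and Y hold, so Q follows (R14).
Y and Q hold, so H follows (R9).
Y and H hold, so J follows (R8).
J holds, so L follows (R10).
K would need C, D, and L (R5), but C is never established.
L: reached.
J: reached.
Reached: L and J — 2 of the 3.

2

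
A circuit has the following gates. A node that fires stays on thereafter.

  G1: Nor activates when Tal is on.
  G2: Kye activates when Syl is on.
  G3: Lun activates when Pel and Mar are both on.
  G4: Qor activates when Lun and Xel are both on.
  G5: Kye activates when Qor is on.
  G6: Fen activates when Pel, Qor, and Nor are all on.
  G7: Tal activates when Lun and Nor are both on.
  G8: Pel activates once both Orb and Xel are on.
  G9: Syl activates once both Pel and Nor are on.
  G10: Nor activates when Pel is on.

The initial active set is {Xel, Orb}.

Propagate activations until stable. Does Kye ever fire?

Yes

G8: Orb and Xel on → Pel on.
G10: Pel on → Nor on.
Pel and Nor are on, so Syl activates (G9).
G2: Syl on → Kye on.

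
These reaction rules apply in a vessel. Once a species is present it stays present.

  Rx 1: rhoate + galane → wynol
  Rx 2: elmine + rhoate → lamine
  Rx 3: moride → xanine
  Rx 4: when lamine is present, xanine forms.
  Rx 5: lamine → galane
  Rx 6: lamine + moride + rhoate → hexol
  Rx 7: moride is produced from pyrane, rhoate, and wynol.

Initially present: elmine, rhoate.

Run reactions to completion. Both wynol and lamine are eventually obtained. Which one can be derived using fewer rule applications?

lamine: elmine and rhoate present → lamine forms (Rx 2). [1 rule application]
wynol: elmine and rhoate present → lamine forms (Rx 2). lamine present → galane forms (Rx 5). rhoate and galane present → wynol forms (Rx 1). [3 rule applications]
lamine needs fewer.

lamine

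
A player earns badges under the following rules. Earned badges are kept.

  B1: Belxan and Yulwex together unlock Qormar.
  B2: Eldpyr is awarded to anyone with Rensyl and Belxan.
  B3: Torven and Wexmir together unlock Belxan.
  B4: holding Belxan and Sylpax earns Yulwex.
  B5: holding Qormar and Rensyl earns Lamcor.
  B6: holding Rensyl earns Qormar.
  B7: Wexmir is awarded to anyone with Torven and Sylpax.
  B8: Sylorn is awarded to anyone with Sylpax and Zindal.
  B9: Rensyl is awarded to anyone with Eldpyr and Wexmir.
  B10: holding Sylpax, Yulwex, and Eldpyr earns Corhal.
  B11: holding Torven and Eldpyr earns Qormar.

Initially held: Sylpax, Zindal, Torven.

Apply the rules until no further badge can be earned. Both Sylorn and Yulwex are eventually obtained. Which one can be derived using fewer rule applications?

Sylorn: With Sylpax and Zindal, Sylorn is earned (B8). [1 rule application]
Yulwex: With Torven and Sylpax, Wexmir is earned (B7). With Torven and Wexmir, Belxan is earned (B3). With Belxan and Sylpax, Yulwex is earned (B4). [3 rule applications]
Sylorn needs fewer.

Sylorn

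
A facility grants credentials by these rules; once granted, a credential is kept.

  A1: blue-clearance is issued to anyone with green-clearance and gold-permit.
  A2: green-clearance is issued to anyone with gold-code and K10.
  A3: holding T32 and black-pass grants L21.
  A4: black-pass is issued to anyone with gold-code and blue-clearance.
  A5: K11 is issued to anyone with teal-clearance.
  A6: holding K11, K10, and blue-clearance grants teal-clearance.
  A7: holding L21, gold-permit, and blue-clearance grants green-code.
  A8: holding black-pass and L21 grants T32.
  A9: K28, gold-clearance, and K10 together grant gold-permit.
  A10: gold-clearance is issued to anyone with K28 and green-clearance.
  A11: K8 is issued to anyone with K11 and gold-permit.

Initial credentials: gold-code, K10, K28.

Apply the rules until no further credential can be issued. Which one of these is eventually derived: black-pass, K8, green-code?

Holding gold-code and K10 grants green-clearance (A2).
Holding K28 and green-clearance grants gold-clearance (A10).
Holding K28, gold-clearance, and K10 grants gold-permit (A9).
Holding green-clearance and gold-permit grants blue-clearance (A1).
Holding gold-code and blue-clearance grants black-pass (A4).
green-code would need L21, gold-permit, and blue-clearance (A7), but L21 is never granted. K8 would need K11 and gold-permit (A11), but K11 is never granted.

black-pass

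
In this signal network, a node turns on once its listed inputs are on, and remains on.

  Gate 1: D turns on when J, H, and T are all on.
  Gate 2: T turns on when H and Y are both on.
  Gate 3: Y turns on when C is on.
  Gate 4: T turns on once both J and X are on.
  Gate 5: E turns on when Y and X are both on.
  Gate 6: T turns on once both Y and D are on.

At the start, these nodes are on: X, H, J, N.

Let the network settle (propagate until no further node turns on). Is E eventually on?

No

E would need Y and X (Gate 5), but Y never turns on.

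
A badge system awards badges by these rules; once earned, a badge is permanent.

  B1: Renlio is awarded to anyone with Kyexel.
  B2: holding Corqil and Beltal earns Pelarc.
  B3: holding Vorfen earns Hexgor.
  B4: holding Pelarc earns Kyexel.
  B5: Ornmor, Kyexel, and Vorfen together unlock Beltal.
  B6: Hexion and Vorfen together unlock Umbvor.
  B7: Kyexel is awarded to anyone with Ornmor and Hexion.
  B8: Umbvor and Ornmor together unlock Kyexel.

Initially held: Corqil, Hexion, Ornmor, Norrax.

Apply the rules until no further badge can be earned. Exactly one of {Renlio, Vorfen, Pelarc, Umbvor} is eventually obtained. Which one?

Renlio

With Ornmor and Hexion, Kyexel is earned (B7).
With Kyexel, Renlio is earned (B1).
Umbvor would need Hexion and Vorfen (B6), but Vorfen is never earned. Pelarc would need Corqil and Beltal (B2), but Beltal is never earned. No rule produces Vorfen, and it is not given.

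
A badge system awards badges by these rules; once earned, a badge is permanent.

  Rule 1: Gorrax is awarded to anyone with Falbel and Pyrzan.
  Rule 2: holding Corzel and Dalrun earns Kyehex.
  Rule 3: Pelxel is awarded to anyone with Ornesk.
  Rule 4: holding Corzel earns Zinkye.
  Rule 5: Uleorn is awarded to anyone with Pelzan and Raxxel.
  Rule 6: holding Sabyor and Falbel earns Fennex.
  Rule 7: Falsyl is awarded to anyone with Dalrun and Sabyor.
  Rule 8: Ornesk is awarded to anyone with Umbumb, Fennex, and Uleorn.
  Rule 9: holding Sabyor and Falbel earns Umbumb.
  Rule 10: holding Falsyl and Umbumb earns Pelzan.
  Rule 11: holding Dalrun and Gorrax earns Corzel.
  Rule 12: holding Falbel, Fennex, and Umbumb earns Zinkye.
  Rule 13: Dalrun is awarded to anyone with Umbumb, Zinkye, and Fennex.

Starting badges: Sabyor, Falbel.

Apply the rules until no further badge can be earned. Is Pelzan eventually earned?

With Sabyor and Falbel, Fennex is earned (Rule 6).
With Sabyor and Falbel, Umbumb is earned (Rule 9).
With Falbel, Fennex, and Umbumb, Zinkye is earned (Rule 12).
With Umbumb, Zinkye, and Fennex, Dalrun is earned (Rule 13).
With Dalrun and Sabyor, Falsyl is earned (Rule 7).
With Falsyl and Umbumb, Pelzan is earned (Rule 10).

Yes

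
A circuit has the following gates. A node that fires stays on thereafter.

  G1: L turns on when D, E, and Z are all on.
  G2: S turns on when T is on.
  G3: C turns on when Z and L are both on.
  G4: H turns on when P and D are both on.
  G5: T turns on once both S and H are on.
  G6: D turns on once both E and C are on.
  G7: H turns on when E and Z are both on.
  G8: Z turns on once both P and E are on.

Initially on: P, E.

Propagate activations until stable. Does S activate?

No

S would need T (G2), but T never turns on.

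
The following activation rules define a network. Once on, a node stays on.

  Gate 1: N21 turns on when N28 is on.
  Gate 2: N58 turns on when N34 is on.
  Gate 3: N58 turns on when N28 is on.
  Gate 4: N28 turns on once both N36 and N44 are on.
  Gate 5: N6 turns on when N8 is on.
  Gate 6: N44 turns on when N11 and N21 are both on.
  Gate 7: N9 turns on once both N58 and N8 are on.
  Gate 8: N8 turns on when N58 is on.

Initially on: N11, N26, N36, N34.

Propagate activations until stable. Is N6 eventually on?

Gate 2: N34 on → N58 on.
N58 is on, so N8 turns on (Gate 8).
N8 is on, so N6 turns on (Gate 5).

Yes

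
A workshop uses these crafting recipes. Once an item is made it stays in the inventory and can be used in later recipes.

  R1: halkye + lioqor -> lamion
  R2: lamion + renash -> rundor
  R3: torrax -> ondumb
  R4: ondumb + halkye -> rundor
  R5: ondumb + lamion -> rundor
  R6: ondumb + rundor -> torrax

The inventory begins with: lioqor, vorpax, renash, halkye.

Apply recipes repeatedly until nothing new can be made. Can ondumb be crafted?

No

ondumb would need torrax (R3), but torrax is never obtained.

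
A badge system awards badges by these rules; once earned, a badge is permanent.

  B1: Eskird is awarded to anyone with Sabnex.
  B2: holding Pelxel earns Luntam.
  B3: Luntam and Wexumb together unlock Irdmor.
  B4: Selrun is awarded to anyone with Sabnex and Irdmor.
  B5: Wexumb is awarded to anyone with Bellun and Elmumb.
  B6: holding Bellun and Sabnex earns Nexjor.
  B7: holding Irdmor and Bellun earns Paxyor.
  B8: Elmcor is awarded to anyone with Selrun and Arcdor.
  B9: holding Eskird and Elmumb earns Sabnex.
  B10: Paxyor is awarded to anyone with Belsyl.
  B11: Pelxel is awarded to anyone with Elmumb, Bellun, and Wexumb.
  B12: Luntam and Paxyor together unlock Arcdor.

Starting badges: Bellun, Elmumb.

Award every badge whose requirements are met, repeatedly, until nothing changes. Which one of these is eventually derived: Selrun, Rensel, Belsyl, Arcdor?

Arcdor

With Bellun and Elmumb, Wexumb is earned (B5).
With Elmumb, Bellun, and Wexumb, Pelxel is earned (B11).
With Pelxel, Luntam is earned (B2).
With Luntam and Wexumb, Irdmor is earned (B3).
With Irdmor and Bellun, Paxyor is earned (B7).
With Luntam and Paxyor, Arcdor is earned (B12).
Selrun would need Sabnex and Irdmor (B4), but Sabnex is never earned. No rule produces Rensel, and it is not given. No rule produces Belsyl, and it is not given.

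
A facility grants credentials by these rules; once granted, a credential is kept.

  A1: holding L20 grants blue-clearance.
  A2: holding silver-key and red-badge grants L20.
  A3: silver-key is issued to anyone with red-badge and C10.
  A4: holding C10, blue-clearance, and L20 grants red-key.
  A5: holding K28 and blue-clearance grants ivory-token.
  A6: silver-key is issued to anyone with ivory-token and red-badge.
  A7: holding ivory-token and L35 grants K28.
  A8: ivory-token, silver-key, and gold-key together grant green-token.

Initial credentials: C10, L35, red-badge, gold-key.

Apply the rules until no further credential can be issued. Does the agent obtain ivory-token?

No

ivory-token would need K28 and blue-clearance (A5), but K28 is never granted.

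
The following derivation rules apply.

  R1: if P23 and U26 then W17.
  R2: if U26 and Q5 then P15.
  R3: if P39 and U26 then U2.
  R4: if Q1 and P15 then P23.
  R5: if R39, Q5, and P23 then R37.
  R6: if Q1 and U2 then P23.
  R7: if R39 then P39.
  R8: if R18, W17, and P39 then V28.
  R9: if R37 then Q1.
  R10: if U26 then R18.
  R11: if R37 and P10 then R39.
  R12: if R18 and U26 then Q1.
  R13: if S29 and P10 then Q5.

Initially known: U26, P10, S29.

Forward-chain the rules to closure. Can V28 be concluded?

V28 would need R18, W17, and P39 (R8), but P39 is never established.

No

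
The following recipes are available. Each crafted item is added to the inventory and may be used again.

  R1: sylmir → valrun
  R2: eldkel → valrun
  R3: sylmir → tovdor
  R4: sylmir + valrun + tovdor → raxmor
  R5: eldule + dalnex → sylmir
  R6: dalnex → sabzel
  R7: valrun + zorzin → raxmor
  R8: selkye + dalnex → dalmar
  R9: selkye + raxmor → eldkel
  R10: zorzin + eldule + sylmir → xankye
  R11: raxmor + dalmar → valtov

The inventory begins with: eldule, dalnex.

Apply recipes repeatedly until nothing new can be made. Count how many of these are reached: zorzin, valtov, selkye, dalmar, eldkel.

No rule produces zorzin, and it is not given.
valtov would need raxmor and dalmar (R11), but dalmar is never obtained.
No rule produces selkye, and it is not given.
dalmar would need selkye and dalnex (R8), but selkye is never obtained.
eldkel would need selkye and raxmor (R9), but selkye is never obtained.
None of the 5 are reached.

0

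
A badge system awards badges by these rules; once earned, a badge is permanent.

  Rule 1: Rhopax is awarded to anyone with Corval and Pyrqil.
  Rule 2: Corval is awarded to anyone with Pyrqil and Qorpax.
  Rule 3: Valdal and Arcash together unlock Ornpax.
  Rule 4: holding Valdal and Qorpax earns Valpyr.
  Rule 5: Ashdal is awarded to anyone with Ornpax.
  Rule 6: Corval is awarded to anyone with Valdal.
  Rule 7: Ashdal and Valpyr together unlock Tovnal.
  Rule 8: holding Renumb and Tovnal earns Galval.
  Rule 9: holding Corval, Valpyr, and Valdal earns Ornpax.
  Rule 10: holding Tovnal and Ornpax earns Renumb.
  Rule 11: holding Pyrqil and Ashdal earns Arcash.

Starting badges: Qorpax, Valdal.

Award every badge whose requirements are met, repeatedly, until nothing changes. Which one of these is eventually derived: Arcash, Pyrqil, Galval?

With Valdal and Qorpax, Valpyr is earned (Rule 4).
With Valdal, Corval is earned (Rule 6).
With Corval, Valpyr, and Valdal, Ornpax is earned (Rule 9).
With Ornpax, Ashdal is earned (Rule 5).
With Ashdal and Valpyr, Tovnal is earned (Rule 7).
With Tovnal and Ornpax, Renumb is earned (Rule 10).
With Renumb and Tovnal, Galval is earned (Rule 8).
Arcash would need Pyrqil and Ashdal (Rule 11), but Pyrqil is never earned. No rule produces Pyrqil, and it is not given.

Galval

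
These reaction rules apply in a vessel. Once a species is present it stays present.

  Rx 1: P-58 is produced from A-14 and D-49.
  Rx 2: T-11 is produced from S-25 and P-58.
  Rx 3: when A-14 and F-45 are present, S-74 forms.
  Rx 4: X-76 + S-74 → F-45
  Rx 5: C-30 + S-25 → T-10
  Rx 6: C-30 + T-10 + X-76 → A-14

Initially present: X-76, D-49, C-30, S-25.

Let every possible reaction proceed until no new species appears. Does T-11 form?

C-30 and S-25 present → T-10 forms (Rx 5).
C-30, T-10, and X-76 present → A-14 forms (Rx 6).
A-14 and D-49 present → P-58 forms (Rx 1).
S-25 and P-58 present → T-11 forms (Rx 2).

Yes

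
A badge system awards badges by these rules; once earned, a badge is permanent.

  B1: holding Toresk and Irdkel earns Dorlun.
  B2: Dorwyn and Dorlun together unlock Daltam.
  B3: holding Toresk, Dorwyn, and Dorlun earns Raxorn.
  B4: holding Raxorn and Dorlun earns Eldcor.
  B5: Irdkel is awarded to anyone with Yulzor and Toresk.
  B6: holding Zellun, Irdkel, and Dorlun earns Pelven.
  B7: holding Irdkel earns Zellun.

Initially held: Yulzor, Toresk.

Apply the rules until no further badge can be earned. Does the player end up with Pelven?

With Yulzor and Toresk, Irdkel is earned (B5).
With Toresk and Irdkel, Dorlun is earned (B1).
With Irdkel, Zellun is earned (B7).
With Zellun, Irdkel, and Dorlun, Pelven is earned (B6).

Yes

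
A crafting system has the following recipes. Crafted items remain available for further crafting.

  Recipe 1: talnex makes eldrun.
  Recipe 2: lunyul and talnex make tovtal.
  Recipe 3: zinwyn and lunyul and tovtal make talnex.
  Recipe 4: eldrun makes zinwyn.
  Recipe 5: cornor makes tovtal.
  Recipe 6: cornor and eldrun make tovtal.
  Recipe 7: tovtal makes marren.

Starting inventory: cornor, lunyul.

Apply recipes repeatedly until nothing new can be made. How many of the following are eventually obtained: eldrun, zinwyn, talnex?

0

eldrun would need talnex (Recipe 1), but talnex is never obtained.
zinwyn would need eldrun (Recipe 4), but eldrun is never obtained.
talnex would need zinwyn, lunyul, and tovtal (Recipe 3), but zinwyn is never obtained.
None of the 3 are reached.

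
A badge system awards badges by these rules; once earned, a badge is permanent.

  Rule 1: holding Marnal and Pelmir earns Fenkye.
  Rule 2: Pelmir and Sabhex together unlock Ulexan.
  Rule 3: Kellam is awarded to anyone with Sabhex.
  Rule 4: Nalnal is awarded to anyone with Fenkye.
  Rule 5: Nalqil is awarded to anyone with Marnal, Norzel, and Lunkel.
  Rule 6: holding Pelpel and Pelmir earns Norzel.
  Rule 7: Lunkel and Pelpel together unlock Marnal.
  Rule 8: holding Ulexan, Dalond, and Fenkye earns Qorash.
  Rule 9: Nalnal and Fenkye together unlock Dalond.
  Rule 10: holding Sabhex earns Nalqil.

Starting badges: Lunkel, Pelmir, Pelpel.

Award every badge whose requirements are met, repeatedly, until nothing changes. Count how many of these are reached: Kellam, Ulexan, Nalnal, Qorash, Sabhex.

1

With Lunkel and Pelpel, Marnal is earned (Rule 7).
With Marnal and Pelmir, Fenkye is earned (Rule 1).
With Fenkye, Nalnal is earned (Rule 4).
Kellam would need Sabhex (Rule 3), but Sabhex is never earned.
Ulexan would need Pelmir and Sabhex (Rule 2), but Sabhex is never earned.
Nalnal: reached.
Qorash would need Ulexan, Dalond, and Fenkye (Rule 8), but Ulexan is never earned.
No rule produces Sabhex, and it is not given.
Reached: Nalnal — 1 of the 5.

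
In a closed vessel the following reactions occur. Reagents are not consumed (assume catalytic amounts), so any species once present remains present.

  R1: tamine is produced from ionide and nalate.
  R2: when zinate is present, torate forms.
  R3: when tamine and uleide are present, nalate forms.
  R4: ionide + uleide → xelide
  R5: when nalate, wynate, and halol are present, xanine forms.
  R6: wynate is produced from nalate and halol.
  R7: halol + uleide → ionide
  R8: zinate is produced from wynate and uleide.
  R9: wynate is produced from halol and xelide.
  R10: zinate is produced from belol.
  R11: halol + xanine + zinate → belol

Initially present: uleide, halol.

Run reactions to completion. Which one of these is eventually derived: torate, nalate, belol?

torate

halol and uleide present → ionide forms (R7).
ionide and uleide present → xelide forms (R4).
halol and xelide present → wynate forms (R9).
wynate and uleide present → zinate forms (R8).
zinate present → torate forms (R2).
belol would need halol, xanine, and zinate (R11), but xanine never forms. nalate would need tamine and uleide (R3), but tamine never forms.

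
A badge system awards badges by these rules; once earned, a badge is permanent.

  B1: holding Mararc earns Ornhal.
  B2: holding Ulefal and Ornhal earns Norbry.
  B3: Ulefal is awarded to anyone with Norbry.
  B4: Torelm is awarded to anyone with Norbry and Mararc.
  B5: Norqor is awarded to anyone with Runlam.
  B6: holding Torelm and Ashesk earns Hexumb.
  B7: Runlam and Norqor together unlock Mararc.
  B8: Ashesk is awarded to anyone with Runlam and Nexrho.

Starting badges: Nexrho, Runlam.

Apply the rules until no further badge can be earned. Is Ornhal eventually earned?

With Runlam, Norqor is earned (B5).
With Runlam and Norqor, Mararc is earned (B7).
With Mararc, Ornhal is earned (B1).

Yes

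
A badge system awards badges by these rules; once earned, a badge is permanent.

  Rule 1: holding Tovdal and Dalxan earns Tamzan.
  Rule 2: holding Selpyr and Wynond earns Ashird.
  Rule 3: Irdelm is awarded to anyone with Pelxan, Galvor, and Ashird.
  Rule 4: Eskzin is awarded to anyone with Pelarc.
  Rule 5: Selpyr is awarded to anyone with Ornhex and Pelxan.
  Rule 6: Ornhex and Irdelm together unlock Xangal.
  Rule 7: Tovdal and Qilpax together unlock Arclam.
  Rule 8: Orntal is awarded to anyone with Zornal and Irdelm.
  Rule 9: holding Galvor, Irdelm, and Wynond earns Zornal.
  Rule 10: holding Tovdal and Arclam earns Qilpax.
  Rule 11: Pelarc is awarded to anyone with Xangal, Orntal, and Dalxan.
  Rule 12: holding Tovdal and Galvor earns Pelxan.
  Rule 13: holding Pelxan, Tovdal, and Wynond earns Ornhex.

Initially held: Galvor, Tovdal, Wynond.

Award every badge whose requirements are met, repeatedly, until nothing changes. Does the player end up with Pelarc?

No

Pelarc would need Xangal, Orntal, and Dalxan (Rule 11), but Dalxan is never earned.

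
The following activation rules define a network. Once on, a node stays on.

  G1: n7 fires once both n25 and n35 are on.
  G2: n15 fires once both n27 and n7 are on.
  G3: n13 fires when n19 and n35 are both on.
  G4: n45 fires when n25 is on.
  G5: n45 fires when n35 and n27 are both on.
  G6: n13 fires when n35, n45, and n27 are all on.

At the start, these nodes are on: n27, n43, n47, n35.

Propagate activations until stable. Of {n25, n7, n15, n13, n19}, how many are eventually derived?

G5: n35 and n27 on → n45 on.
n35, n45, and n27 are on, so n13 fires (G6).
No rule produces n25, and it is not given.
n7 would need n25 and n35 (G1), but n25 never turns on.
n15 would need n27 and n7 (G2), but n7 never turns on.
n13: reached.
No rule produces n19, and it is not given.
Reached: n13 — 1 of the 5.

1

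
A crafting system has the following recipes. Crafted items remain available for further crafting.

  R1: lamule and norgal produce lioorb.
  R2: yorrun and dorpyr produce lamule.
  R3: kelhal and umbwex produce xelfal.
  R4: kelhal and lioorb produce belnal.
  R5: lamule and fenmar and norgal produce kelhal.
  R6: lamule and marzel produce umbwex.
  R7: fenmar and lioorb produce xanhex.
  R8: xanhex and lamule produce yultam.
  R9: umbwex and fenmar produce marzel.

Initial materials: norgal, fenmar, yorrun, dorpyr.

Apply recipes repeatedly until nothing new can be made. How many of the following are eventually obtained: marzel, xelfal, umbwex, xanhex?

1

Using R2, yorrun and dorpyr make lamule.
lamule and norgal → lioorb (R1).
fenmar and lioorb → xanhex (R7).
marzel would need umbwex and fenmar (R9), but umbwex is never obtained.
xelfal would need kelhal and umbwex (R3), but umbwex is never obtained.
umbwex would need lamule and marzel (R6), but marzel is never obtained.
xanhex: reached.
Reached: xanhex — 1 of the 4.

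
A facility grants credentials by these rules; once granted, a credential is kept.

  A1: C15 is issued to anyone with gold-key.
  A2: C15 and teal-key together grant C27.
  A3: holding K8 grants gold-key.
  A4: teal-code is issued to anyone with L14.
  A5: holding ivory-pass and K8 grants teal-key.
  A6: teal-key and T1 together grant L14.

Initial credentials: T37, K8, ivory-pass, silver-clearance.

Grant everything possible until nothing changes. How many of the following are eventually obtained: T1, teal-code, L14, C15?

1

Holding K8 grants gold-key (A3).
Holding gold-key grants C15 (A1).
No rule produces T1, and it is not given.
teal-code would need L14 (A4), but L14 is never granted.
L14 would need teal-key and T1 (A6), but T1 is never granted.
C15: reached.
Reached: C15 — 1 of the 4.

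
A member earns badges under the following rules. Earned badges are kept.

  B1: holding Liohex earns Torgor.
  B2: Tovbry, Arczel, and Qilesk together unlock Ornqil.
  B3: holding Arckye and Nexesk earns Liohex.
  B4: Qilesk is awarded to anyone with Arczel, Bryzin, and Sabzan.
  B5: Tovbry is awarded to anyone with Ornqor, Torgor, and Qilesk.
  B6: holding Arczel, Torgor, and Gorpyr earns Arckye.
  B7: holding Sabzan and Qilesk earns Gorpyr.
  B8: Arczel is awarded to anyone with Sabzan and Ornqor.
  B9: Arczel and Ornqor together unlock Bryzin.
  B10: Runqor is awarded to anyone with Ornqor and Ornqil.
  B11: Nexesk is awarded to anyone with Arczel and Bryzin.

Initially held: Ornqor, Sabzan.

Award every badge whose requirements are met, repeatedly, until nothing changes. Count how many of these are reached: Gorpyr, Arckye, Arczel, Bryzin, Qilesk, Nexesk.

With Sabzan and Ornqor, Arczel is earned (B8).
With Arczel and Ornqor, Bryzin is earned (B9).
With Arczel and Bryzin, Nexesk is earned (B11).
With Arczel, Bryzin, and Sabzan, Qilesk is earned (B4).
With Sabzan and Qilesk, Gorpyr is earned (B7).
Gorpyr: reached.
Arckye would need Arczel, Torgor, and Gorpyr (B6), but Torgor is never earned.
Arczel: reached.
Bryzin: reached.
Qilesk: reached.
Nexesk: reached.
Reached: Gorpyr, Arczel, Bryzin, Qilesk, and Nexesk — 5 of the 6.

5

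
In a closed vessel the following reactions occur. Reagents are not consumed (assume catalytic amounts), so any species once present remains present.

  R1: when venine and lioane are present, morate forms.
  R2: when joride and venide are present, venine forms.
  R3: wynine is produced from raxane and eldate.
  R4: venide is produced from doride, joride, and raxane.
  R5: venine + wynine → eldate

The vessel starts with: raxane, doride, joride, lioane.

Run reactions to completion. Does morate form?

Yes

doride, joride, and raxane present → venide forms (R4).
joride and venide present → venine forms (R2).
venine and lioane present → morate forms (R1).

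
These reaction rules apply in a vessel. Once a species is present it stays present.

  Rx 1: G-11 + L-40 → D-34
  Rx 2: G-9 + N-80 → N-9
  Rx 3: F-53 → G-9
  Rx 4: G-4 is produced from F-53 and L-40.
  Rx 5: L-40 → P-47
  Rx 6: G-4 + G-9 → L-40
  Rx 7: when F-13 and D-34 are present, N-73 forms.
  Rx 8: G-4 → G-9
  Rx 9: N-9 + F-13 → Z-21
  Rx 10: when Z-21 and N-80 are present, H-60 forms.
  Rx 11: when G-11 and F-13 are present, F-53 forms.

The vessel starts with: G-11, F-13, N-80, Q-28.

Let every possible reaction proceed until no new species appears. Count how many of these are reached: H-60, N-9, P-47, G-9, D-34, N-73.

G-11 and F-13 present → F-53 forms (Rx 11).
F-53 present → G-9 forms (Rx 3).
G-9 and N-80 present → N-9 forms (Rx 2).
N-9 and F-13 present → Z-21 forms (Rx 9).
Z-21 and N-80 present → H-60 forms (Rx 10).
H-60: reached.
N-9: reached.
P-47 would need L-40 (Rx 5), but L-40 never forms.
G-9: reached.
D-34 would need G-11 and L-40 (Rx 1), but L-40 never forms.
N-73 would need F-13 and D-34 (Rx 7), but D-34 never forms.
Reached: H-60, N-9, and G-9 — 3 of the 6.

3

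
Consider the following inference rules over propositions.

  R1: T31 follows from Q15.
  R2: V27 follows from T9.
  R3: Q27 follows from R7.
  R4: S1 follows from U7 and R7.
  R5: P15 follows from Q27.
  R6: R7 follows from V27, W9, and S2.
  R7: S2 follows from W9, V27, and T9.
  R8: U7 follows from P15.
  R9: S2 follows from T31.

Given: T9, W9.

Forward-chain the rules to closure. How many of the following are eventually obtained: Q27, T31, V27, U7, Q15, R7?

4

From T9, R2 gives V27.
W9, V27, and T9 hold, so S2 follows (R7).
V27, W9, and S2 hold, so R7 follows (R6).
From R7, R3 gives Q27.
From Q27, R5 gives P15.
P15 holds, so U7 follows (R8).
Q27: reached.
T31 would need Q15 (R1), but Q15 is never established.
V27: reached.
U7: reached.
No rule produces Q15, and it is not given.
R7: reached.
Reached: Q27, V27, U7, and R7 — 4 of the 6.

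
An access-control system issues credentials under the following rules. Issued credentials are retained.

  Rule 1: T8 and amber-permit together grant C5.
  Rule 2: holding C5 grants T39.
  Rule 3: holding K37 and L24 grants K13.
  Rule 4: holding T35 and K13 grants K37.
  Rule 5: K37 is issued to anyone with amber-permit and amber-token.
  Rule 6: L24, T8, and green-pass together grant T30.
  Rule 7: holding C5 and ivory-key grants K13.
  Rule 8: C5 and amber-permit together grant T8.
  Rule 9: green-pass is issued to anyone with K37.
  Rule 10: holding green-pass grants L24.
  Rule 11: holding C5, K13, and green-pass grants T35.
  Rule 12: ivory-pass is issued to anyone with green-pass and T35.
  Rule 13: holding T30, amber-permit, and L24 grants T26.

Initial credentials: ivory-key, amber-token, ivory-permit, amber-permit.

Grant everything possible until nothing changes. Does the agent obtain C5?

C5 would need T8 and amber-permit (Rule 1), but T8 is never granted.

No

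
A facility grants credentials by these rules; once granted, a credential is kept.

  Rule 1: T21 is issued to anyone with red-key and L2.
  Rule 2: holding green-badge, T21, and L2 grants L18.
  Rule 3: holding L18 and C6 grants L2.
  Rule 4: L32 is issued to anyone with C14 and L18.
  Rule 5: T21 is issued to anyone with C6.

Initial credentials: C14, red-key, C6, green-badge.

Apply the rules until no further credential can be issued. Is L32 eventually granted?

L32 would need C14 and L18 (Rule 4), but L18 is never granted.

No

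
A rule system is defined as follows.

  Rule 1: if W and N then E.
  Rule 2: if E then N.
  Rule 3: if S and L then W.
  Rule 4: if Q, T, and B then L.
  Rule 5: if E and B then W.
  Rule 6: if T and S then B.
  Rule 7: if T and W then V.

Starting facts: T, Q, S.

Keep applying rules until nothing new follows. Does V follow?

T and S hold, so B follows (Rule 6).
From Q, T, and B, Rule 4 gives L.
From S and L, Rule 3 gives W.
From T and W, Rule 7 gives V.

Yes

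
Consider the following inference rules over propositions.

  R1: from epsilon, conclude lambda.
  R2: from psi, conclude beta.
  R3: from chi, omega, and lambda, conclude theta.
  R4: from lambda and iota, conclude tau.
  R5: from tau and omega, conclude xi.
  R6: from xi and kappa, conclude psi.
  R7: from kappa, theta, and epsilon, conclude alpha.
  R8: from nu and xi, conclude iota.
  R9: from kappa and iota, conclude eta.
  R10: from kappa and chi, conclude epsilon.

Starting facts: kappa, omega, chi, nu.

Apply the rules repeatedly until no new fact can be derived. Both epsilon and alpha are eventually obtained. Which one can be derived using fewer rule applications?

epsilon

epsilon: kappa and chi hold, so epsilon follows (R10). [1 rule application]
alpha: From kappa and chi, R10 gives epsilon. epsilon holds, so lambda follows (R1). chi, omega, and lambda hold, so theta follows (R3). kappa, theta, and epsilon hold, so alpha follows (R7). [4 rule applications]
epsilon needs fewer.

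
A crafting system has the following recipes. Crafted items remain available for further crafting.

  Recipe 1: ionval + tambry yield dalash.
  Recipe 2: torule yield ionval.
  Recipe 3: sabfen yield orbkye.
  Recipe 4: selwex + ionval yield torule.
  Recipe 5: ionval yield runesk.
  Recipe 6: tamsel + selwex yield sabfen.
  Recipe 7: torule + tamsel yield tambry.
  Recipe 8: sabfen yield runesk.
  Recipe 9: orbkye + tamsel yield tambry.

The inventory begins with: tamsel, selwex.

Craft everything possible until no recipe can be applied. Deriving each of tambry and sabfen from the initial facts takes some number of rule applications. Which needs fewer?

sabfen: Using Recipe 6, tamsel and selwex make sabfen. [1 rule application]
tambry: tamsel + selwex → sabfen (Recipe 6). Using Recipe 3, sabfen makes orbkye. orbkye + tamsel → tambry (Recipe 9). [3 rule applications]
sabfen needs fewer.

sabfen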